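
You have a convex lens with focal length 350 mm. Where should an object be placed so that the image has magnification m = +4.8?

m = −d_i/d_o ⇒ d_i = −m·d_o.
1/f = 1/d_o + 1/d_i = 1/d_o − 1/(m·d_o) = (1 − 1/m)/d_o, so d_o = f(1 − 1/m) = (350.0)(1 − 1/(+4.8)) = 277 mm.

277 mm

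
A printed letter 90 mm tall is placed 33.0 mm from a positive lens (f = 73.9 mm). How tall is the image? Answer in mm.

163 mm

1/d_i = 1/f − 1/d_o = 1/(73.90) − 1/(33.0) = -0.01677, so d_i = -59.63 mm.
m = −d_i/d_o = +1.807.
|h_i| = |m|·h_o = 1.807 × 90 = 163 mm. The image is virtual, upright and enlarged, on the same side as the object.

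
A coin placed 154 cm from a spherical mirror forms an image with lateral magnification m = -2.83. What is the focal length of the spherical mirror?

m = −d_i/d_o ⇒ d_i = −m·d_o = −(-2.83)·(154) = 435.8 cm.
1/f = 1/d_o + 1/d_i = 1/(154) + 1/(435.8) = 0.008788, so f = 114 cm.
Since f is positive, the spherical mirror is concave.

f = 114 cm (concave)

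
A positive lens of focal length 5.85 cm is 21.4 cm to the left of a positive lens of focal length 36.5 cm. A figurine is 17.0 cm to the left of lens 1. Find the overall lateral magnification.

m = -0.797

Lens 1: 1/d_i1 = 1/(5.85) − 1/(17.0) = 0.1121, so d_i1 = 8.919 cm; m₁ = −d_i1/d_o1 = -0.5246.
d_o2 = 21.4 − (8.919) = 12.48 cm.
Lens 2: 1/d_i2 = 1/(36.5) − 1/(12.48) = -0.05273, so d_i2 = -18.96 cm; m₂ = −d_i2/d_o2 = +1.520.
m = m₁·m₂ = (-0.5246)(+1.520) = -0.797.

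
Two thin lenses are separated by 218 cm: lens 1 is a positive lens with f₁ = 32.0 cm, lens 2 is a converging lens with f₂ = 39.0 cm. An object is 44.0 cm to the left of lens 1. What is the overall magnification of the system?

Lens 1: 1/d_i1 = 1/(32.0) − 1/(44.0) = 0.008523, so d_i1 = 117.3 cm; m₁ = −d_i1/d_o1 = -2.666.
d_o2 = 218 − (117.3) = 100.7 cm.
Lens 2: 1/d_i2 = 1/(39.0) − 1/(100.7) = 0.01571, so d_i2 = 63.65 cm; m₂ = −d_i2/d_o2 = -0.6321.
m = m₁·m₂ = (-2.666)(-0.6321) = +1.69.

m = +1.69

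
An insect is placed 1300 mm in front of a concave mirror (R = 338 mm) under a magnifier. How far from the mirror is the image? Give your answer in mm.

f = R/2 = 338/2 = 169.0 mm.
Mirror equation: 1/q = 1/f − 1/p = 1/(169.0) − 1/(1300) = 0.005917 − 0.0007692 = 0.005148, so q = 194 mm.
The image is real, inverted and reduced, in front of the mirror.

194 mm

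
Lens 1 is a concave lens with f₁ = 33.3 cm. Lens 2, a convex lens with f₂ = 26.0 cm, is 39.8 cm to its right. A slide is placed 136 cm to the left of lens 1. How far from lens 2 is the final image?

Lens 1 is diverging, so f₁ = −33.3 cm.
Lens 1: 1/d_i1 = 1/f₁ − 1/d_o1 = 1/(-33.3) − 1/(136) = -0.03738, so d_i1 = -26.75 cm.
The intermediate image is 26.75 cm to the left of lens 1 (virtual), which is 39.8 − (-26.75) = 66.55 cm to the left of lens 2, so d_o2 = +66.55 cm.
Lens 2: 1/d_i2 = 1/f₂ − 1/d_o2 = 1/(26.0) − 1/(66.55) = 0.02344, so d_i2 = 42.7 cm.
The final image is real, 42.7 cm to the right of lens 2 (overall magnification ≈ -0.13).

42.7 cm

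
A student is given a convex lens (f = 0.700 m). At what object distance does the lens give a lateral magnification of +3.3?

m = −d_i/d_o ⇒ d_i = −m·d_o.
1/f = 1/d_o + 1/d_i = 1/d_o − 1/(m·d_o) = (1 − 1/m)/d_o, so d_o = f(1 − 1/m) = (0.7000)(1 − 1/(+3.3)) = 0.488 m.

0.488 m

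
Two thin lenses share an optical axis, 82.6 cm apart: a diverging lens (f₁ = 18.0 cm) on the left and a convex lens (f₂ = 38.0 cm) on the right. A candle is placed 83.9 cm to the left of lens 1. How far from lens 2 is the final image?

62.3 cm

Lens 1 is diverging, so f₁ = −18.0 cm.
Lens 1: 1/d_i1 = 1/f₁ − 1/d_o1 = 1/(-18.0) − 1/(83.9) = -0.06747, so d_i1 = -14.82 cm.
The intermediate image is 14.82 cm to the left of lens 1 (virtual), which is 82.6 − (-14.82) = 97.42 cm to the left of lens 2, so d_o2 = +97.42 cm.
Lens 2: 1/d_i2 = 1/f₂ − 1/d_o2 = 1/(38.0) − 1/(97.42) = 0.01605, so d_i2 = 62.3 cm.
The final image is real, 62.3 cm to the right of lens 2 (overall magnification ≈ -0.11).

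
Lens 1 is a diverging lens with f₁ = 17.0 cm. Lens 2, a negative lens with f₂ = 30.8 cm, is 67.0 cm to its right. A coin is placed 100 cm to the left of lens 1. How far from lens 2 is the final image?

Lens 1 is diverging, so f₁ = −17.0 cm.
Lens 1: 1/d_i1 = 1/f₁ − 1/d_o1 = 1/(-17.0) − 1/(100) = -0.06882, so d_i1 = -14.53 cm.
The intermediate image is 14.53 cm to the left of lens 1 (virtual), which is 67.0 − (-14.53) = 81.53 cm to the left of lens 2, so d_o2 = +81.53 cm.
Lens 2 is diverging, so f₂ = −30.8 cm.
Lens 2: 1/d_i2 = 1/f₂ − 1/d_o2 = 1/(-30.8) − 1/(81.53) = -0.04473, so d_i2 = -22.4 cm.
The final image is virtual, 22.4 cm to the left of lens 2 (overall magnification ≈ 0.040).

22.4 cm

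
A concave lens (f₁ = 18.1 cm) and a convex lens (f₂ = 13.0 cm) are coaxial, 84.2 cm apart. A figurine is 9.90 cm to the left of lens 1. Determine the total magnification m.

f₁ = −18.1 cm (diverging).
Lens 1: 1/d_i1 = 1/(-18.1) − 1/(9.90) = -0.1563, so d_i1 = -6.400 cm; m₁ = −d_i1/d_o1 = +0.6465.
d_o2 = 84.2 − (-6.400) = 90.60 cm.
Lens 2: 1/d_i2 = 1/(13.0) − 1/(90.60) = 0.06589, so d_i2 = 15.18 cm; m₂ = −d_i2/d_o2 = -0.1675.
m = m₁·m₂ = (+0.6465)(-0.1675) = -0.108.

m = -0.108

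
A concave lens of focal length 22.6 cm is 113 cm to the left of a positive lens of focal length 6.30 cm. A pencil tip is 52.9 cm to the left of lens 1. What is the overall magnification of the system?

m = -0.0154

f₁ = −22.6 cm (diverging).
Lens 1: 1/d_i1 = 1/(-22.6) − 1/(52.9) = -0.06315, so d_i1 = -15.83 cm; m₁ = −d_i1/d_o1 = +0.2992.
d_o2 = 113 − (-15.83) = 128.8 cm.
Lens 2: 1/d_i2 = 1/(6.30) − 1/(128.8) = 0.1510, so d_i2 = 6.624 cm; m₂ = −d_i2/d_o2 = -0.05143.
m = m₁·m₂ = (+0.2992)(-0.05143) = -0.0154.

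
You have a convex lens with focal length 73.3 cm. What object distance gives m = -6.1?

85.3 cm

m = −d_i/d_o ⇒ d_i = −m·d_o.
1/f = 1/d_o + 1/d_i = 1/d_o − 1/(m·d_o) = (1 − 1/m)/d_o, so d_o = f(1 − 1/m) = (73.30)(1 − 1/(-6.1)) = 85.3 cm.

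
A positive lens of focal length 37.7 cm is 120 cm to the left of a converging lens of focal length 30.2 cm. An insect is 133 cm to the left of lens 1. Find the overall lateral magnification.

Lens 1: 1/d_i1 = 1/(37.7) − 1/(133) = 0.01901, so d_i1 = 52.61 cm; m₁ = −d_i1/d_o1 = -0.3956.
d_o2 = 120 − (52.61) = 67.39 cm.
Lens 2: 1/d_i2 = 1/(30.2) − 1/(67.39) = 0.01827, so d_i2 = 54.72 cm; m₂ = −d_i2/d_o2 = -0.8120.
m = m₁·m₂ = (-0.3956)(-0.8120) = +0.321.

m = +0.321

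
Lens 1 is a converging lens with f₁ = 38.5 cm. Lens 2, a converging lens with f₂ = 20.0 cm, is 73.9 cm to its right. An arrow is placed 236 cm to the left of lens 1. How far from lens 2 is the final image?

Lens 1: 1/d_i1 = 1/f₁ − 1/d_o1 = 1/(38.5) − 1/(236) = 0.02174, so d_i1 = 46.01 cm.
The intermediate image is 46.01 cm to the right of lens 1, which is 73.9 − (46.01) = 27.89 cm to the left of lens 2, so d_o2 = +27.89 cm.
Lens 2: 1/d_i2 = 1/f₂ − 1/d_o2 = 1/(20.0) − 1/(27.89) = 0.01414, so d_i2 = 70.7 cm.
The final image is real, 70.7 cm to the right of lens 2 (overall magnification ≈ 0.49).

70.7 cm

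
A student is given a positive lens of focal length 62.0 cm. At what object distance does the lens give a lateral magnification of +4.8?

49.1 cm

m = −d_i/d_o ⇒ d_i = −m·d_o.
1/f = 1/d_o + 1/d_i = 1/d_o − 1/(m·d_o) = (1 − 1/m)/d_o, so d_o = f(1 − 1/m) = (62.00)(1 − 1/(+4.8)) = 49.1 cm.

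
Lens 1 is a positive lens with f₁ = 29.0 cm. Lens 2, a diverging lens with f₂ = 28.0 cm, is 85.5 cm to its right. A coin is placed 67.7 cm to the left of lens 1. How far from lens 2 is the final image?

15.5 cm

Lens 1: 1/d_i1 = 1/f₁ − 1/d_o1 = 1/(29.0) − 1/(67.7) = 0.01971, so d_i1 = 50.73 cm.
The intermediate image is 50.73 cm to the right of lens 1, which is 85.5 − (50.73) = 34.77 cm to the left of lens 2, so d_o2 = +34.77 cm.
Lens 2 is diverging, so f₂ = −28.0 cm.
Lens 2: 1/d_i2 = 1/f₂ − 1/d_o2 = 1/(-28.0) − 1/(34.77) = -0.06447, so d_i2 = -15.5 cm.
The final image is virtual, 15.5 cm to the left of lens 2 (overall magnification ≈ -0.33).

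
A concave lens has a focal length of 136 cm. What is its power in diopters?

P = -0.735 D

For a concave lens, f = −136 cm.
f = -136 cm = -1.36 m.
P = 1/f = 1/(-1.36 m) = -0.735 D.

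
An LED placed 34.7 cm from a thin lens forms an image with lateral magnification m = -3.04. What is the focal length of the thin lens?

m = −d_i/d_o ⇒ d_i = −m·d_o = −(-3.04)·(34.7) = 105.5 cm.
1/f = 1/d_o + 1/d_i = 1/(34.7) + 1/(105.5) = 0.03830, so f = 26.1 cm.
Since f is positive, the thin lens is converging.

f = 26.1 cm (converging)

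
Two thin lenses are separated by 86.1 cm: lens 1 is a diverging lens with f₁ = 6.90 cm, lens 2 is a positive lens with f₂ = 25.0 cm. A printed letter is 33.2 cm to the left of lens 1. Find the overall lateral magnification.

m = -0.0644

f₁ = −6.90 cm (diverging).
Lens 1: 1/d_i1 = 1/(-6.90) − 1/(33.2) = -0.1750, so d_i1 = -5.713 cm; m₁ = −d_i1/d_o1 = +0.1721.
d_o2 = 86.1 − (-5.713) = 91.81 cm.
Lens 2: 1/d_i2 = 1/(25.0) − 1/(91.81) = 0.02911, so d_i2 = 34.35 cm; m₂ = −d_i2/d_o2 = -0.3742.
m = m₁·m₂ = (+0.1721)(-0.3742) = -0.0644.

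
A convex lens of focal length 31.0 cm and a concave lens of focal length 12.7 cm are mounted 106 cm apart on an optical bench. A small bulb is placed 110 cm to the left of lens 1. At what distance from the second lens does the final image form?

Lens 1: 1/d_i1 = 1/f₁ − 1/d_o1 = 1/(31.0) − 1/(110) = 0.02317, so d_i1 = 43.16 cm.
The intermediate image is 43.16 cm to the right of lens 1, which is 106 − (43.16) = 62.84 cm to the left of lens 2, so d_o2 = +62.84 cm.
Lens 2 is diverging, so f₂ = −12.7 cm.
Lens 2: 1/d_i2 = 1/f₂ − 1/d_o2 = 1/(-12.7) − 1/(62.84) = -0.09465, so d_i2 = -10.6 cm.
The final image is virtual, 10.6 cm to the left of lens 2 (overall magnification ≈ -0.066).

10.6 cm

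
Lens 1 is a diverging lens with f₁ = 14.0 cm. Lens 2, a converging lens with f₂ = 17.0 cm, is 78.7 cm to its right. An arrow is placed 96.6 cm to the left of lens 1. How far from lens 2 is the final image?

20.9 cm

Lens 1 is diverging, so f₁ = −14.0 cm.
Lens 1: 1/d_i1 = 1/f₁ − 1/d_o1 = 1/(-14.0) − 1/(96.6) = -0.08178, so d_i1 = -12.23 cm.
The intermediate image is 12.23 cm to the left of lens 1 (virtual), which is 78.7 − (-12.23) = 90.93 cm to the left of lens 2, so d_o2 = +90.93 cm.
Lens 2: 1/d_i2 = 1/f₂ − 1/d_o2 = 1/(17.0) − 1/(90.93) = 0.04783, so d_i2 = 20.9 cm.
The final image is real, 20.9 cm to the right of lens 2 (overall magnification ≈ -0.029).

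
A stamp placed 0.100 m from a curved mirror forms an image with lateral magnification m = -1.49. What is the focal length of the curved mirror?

m = −d_i/d_o ⇒ d_i = −m·d_o = −(-1.49)·(0.100) = 0.1490 m.
1/f = 1/d_o + 1/d_i = 1/(0.100) + 1/(0.1490) = 16.71, so f = 0.0598 m.
Since f is positive, the curved mirror is concave.

f = 0.0598 m (concave)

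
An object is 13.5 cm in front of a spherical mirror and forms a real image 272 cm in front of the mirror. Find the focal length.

Real image ⇒ d_i = +272 cm.
1/f = 1/d_o + 1/d_i = 1/(13.5) + 1/(272) = 0.07775, so f = 12.9 cm.
Since f is positive, the spherical mirror is concave.

f = 12.9 cm (concave)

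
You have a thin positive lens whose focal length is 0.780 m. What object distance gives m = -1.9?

m = −d_i/d_o ⇒ d_i = −m·d_o.
1/f = 1/d_o + 1/d_i = 1/d_o − 1/(m·d_o) = (1 − 1/m)/d_o, so d_o = f(1 − 1/m) = (0.7800)(1 − 1/(-1.9)) = 1.19 m.

1.19 m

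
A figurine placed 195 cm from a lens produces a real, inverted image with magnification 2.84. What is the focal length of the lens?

m = −d_i/d_o ⇒ d_i = −m·d_o = −(-2.84)·(195) = 553.8 cm.
1/f = 1/d_o + 1/d_i = 1/(195) + 1/(553.8) = 0.006934, so f = 144 cm.
Since f is positive, the lens is converging.

f = 144 cm (converging)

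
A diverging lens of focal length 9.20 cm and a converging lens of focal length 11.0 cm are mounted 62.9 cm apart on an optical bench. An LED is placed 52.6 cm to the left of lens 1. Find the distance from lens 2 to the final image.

13.0 cm

Lens 1 is diverging, so f₁ = −9.20 cm.
Lens 1: 1/d_i1 = 1/f₁ − 1/d_o1 = 1/(-9.20) − 1/(52.6) = -0.1277, so d_i1 = -7.830 cm.
The intermediate image is 7.830 cm to the left of lens 1 (virtual), which is 62.9 − (-7.830) = 70.73 cm to the left of lens 2, so d_o2 = +70.73 cm.
Lens 2: 1/d_i2 = 1/f₂ − 1/d_o2 = 1/(11.0) − 1/(70.73) = 0.07677, so d_i2 = 13.0 cm.
The final image is real, 13.0 cm to the right of lens 2 (overall magnification ≈ -0.027).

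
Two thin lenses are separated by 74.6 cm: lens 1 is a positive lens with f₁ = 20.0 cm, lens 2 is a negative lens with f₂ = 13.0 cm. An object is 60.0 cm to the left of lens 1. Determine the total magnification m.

m = -0.113

Lens 1: 1/d_i1 = 1/(20.0) − 1/(60.0) = 0.03333, so d_i1 = 30.00 cm; m₁ = −d_i1/d_o1 = -0.5000.
d_o2 = 74.6 − (30.00) = 44.60 cm.
f₂ = −13.0 cm (diverging).
Lens 2: 1/d_i2 = 1/(-13.0) − 1/(44.60) = -0.09934, so d_i2 = -10.07 cm; m₂ = −d_i2/d_o2 = +0.2257.
m = m₁·m₂ = (-0.5000)(+0.2257) = -0.113.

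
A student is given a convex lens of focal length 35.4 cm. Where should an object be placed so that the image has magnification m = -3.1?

m = −d_i/d_o ⇒ d_i = −m·d_o.
1/f = 1/d_o + 1/d_i = 1/d_o − 1/(m·d_o) = (1 − 1/m)/d_o, so d_o = f(1 − 1/m) = (35.40)(1 − 1/(-3.1)) = 46.8 cm.

46.8 cm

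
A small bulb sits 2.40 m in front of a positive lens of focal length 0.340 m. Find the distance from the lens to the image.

0.396 m

Thin-lens equation: 1/d_i = 1/f − 1/d_o = 1/(0.3400) − 1/(2.40) = 2.941 − 0.4167 = 2.525, so d_i = 0.396 m.
The image is real, inverted and reduced, on the far side of the lens.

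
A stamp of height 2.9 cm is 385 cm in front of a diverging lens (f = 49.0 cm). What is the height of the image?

0.327 cm

For a diverging lens, f = -49.0 cm.
1/d_i = 1/f − 1/d_o = 1/(-49.00) − 1/(385) = -0.02301, so d_i = -43.47 cm.
m = −d_i/d_o = +0.1129.
|h_i| = |m|·h_o = 0.1129 × 2.9 = 0.327 cm. The image is virtual, upright and reduced, on the same side as the object.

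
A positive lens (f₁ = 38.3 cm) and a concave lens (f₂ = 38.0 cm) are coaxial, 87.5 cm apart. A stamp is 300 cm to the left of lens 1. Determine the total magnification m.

Lens 1: 1/d_i1 = 1/(38.3) − 1/(300) = 0.02278, so d_i1 = 43.91 cm; m₁ = −d_i1/d_o1 = -0.1464.
d_o2 = 87.5 − (43.91) = 43.59 cm.
f₂ = −38.0 cm (diverging).
Lens 2: 1/d_i2 = 1/(-38.0) − 1/(43.59) = -0.04926, so d_i2 = -20.30 cm; m₂ = −d_i2/d_o2 = +0.4657.
m = m₁·m₂ = (-0.1464)(+0.4657) = -0.0682.

m = -0.0682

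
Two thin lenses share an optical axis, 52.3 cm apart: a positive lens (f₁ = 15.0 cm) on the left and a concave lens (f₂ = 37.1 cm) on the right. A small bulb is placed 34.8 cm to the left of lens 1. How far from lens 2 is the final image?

Lens 1: 1/d_i1 = 1/f₁ − 1/d_o1 = 1/(15.0) − 1/(34.8) = 0.03793, so d_i1 = 26.36 cm.
The intermediate image is 26.36 cm to the right of lens 1, which is 52.3 − (26.36) = 25.94 cm to the left of lens 2, so d_o2 = +25.94 cm.
Lens 2 is diverging, so f₂ = −37.1 cm.
Lens 2: 1/d_i2 = 1/f₂ − 1/d_o2 = 1/(-37.1) − 1/(25.94) = -0.06550, so d_i2 = -15.3 cm.
The final image is virtual, 15.3 cm to the left of lens 2 (overall magnification ≈ -0.45).

15.3 cm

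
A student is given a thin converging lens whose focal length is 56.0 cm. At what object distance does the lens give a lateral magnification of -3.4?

m = −d_i/d_o ⇒ d_i = −m·d_o.
1/f = 1/d_o + 1/d_i = 1/d_o − 1/(m·d_o) = (1 − 1/m)/d_o, so d_o = f(1 − 1/m) = (56.00)(1 − 1/(-3.4)) = 72.5 cm.

72.5 cm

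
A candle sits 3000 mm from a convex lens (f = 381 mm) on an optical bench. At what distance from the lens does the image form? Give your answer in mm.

Thin-lens equation: 1/d_i = 1/f − 1/d_o = 1/(381.0) − 1/(3000) = 0.002625 − 0.0003333 = 0.002291, so d_i = 436 mm.
The image is real, inverted and reduced, on the far side of the lens.

436 mm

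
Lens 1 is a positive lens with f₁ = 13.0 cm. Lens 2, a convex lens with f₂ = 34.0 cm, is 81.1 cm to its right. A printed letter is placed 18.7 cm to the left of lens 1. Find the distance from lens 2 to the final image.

294 cm

Lens 1: 1/d_i1 = 1/f₁ − 1/d_o1 = 1/(13.0) − 1/(18.7) = 0.02345, so d_i1 = 42.65 cm.
The intermediate image is 42.65 cm to the right of lens 1, which is 81.1 − (42.65) = 38.45 cm to the left of lens 2, so d_o2 = +38.45 cm.
Lens 2: 1/d_i2 = 1/f₂ − 1/d_o2 = 1/(34.0) − 1/(38.45) = 0.003404, so d_i2 = 294 cm.
The final image is real, 294 cm to the right of lens 2 (overall magnification ≈ 17).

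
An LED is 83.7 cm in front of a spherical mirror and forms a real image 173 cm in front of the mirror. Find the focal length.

f = 56.4 cm (concave)

Real image ⇒ d_i = +173 cm.
1/f = 1/d_o + 1/d_i = 1/(83.7) + 1/(173) = 0.01773, so f = 56.4 cm.
Since f is positive, the spherical mirror is concave.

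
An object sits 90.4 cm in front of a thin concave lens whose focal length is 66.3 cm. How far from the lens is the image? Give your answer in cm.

For a concave lens, f = -66.3 cm.
Thin-lens equation: 1/s_i = 1/f − 1/s_o = 1/(-66.30) − 1/(90.4) = -0.01508 − 0.01106 = -0.02614, so s_i = -38.2 cm.
The image is virtual, upright and reduced, on the same side as the object.

38.2 cm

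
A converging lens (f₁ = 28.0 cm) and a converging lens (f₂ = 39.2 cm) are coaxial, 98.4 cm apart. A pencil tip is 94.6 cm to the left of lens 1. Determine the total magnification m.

m = +0.848

Lens 1: 1/d_i1 = 1/(28.0) − 1/(94.6) = 0.02514, so d_i1 = 39.77 cm; m₁ = −d_i1/d_o1 = -0.4204.
d_o2 = 98.4 − (39.77) = 58.63 cm.
Lens 2: 1/d_i2 = 1/(39.2) − 1/(58.63) = 0.008454, so d_i2 = 118.3 cm; m₂ = −d_i2/d_o2 = -2.017.
m = m₁·m₂ = (-0.4204)(-2.017) = +0.848.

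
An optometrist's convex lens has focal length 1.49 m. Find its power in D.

P = +0.671 D

P = 1/f = 1/(1.49 m) = +0.671 D.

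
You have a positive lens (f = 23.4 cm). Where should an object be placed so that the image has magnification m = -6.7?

m = −d_i/d_o ⇒ d_i = −m·d_o.
1/f = 1/d_o + 1/d_i = 1/d_o − 1/(m·d_o) = (1 − 1/m)/d_o, so d_o = f(1 − 1/m) = (23.40)(1 − 1/(-6.7)) = 26.9 cm.

26.9 cm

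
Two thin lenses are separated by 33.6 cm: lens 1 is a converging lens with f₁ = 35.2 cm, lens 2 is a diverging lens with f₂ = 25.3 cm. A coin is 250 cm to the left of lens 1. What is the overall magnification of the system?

m = -0.231

Lens 1: 1/d_i1 = 1/(35.2) − 1/(250) = 0.02441, so d_i1 = 40.97 cm; m₁ = −d_i1/d_o1 = -0.1639.
d_o2 = 33.6 − (40.97) = -7.370 cm (virtual object).
f₂ = −25.3 cm (diverging).
Lens 2: 1/d_i2 = 1/(-25.3) − 1/(-7.370) = 0.09616, so d_i2 = 10.40 cm; m₂ = −d_i2/d_o2 = +1.411.
m = m₁·m₂ = (-0.1639)(+1.411) = -0.231.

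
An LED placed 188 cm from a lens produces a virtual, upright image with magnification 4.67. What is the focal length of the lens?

f = 239 cm (converging)

m = −d_i/d_o ⇒ d_i = −m·d_o = −(+4.67)·(188) = -878.0 cm.
1/f = 1/d_o + 1/d_i = 1/(188) + 1/(-878.0) = 0.004180, so f = 239 cm.
Since f is positive, the lens is converging.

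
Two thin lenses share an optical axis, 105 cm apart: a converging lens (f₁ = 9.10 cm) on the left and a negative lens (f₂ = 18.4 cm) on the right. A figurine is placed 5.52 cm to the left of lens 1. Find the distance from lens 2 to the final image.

Lens 1: 1/d_i1 = 1/f₁ − 1/d_o1 = 1/(9.10) − 1/(5.52) = -0.07127, so d_i1 = -14.03 cm.
The intermediate image is 14.03 cm to the left of lens 1 (virtual), which is 105 − (-14.03) = 119.0 cm to the left of lens 2, so d_o2 = +119.0 cm.
Lens 2 is diverging, so f₂ = −18.4 cm.
Lens 2: 1/d_i2 = 1/f₂ − 1/d_o2 = 1/(-18.4) − 1/(119.0) = -0.06275, so d_i2 = -15.9 cm.
The final image is virtual, 15.9 cm to the left of lens 2 (overall magnification ≈ 0.34).

15.9 cm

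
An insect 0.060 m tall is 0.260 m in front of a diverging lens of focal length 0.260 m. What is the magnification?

m = +0.500

For a diverging lens, f = -0.260 m.
1/d_i = 1/f − 1/d_o = 1/(-0.2600) − 1/(0.260) = -7.692, so d_i = -0.1300 m.
m = −d_i/d_o = −(-0.1300)/(0.260) = +0.500.
The image is virtual, upright and reduced, on the same side as the object.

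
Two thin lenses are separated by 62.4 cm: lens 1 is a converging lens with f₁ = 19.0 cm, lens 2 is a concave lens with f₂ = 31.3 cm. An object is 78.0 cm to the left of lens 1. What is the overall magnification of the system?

m = -0.147

Lens 1: 1/d_i1 = 1/(19.0) − 1/(78.0) = 0.03981, so d_i1 = 25.12 cm; m₁ = −d_i1/d_o1 = -0.3221.
d_o2 = 62.4 − (25.12) = 37.28 cm.
f₂ = −31.3 cm (diverging).
Lens 2: 1/d_i2 = 1/(-31.3) − 1/(37.28) = -0.05877, so d_i2 = -17.01 cm; m₂ = −d_i2/d_o2 = +0.4564.
m = m₁·m₂ = (-0.3221)(+0.4564) = -0.147.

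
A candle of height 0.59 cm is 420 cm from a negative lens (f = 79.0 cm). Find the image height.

0.0934 cm

For a negative lens, f = -79.0 cm.
1/d_i = 1/f − 1/d_o = 1/(-79.00) − 1/(420) = -0.01504, so d_i = -66.49 cm.
m = −d_i/d_o = +0.1583.
|h_i| = |m|·h_o = 0.1583 × 0.59 = 0.0934 cm. The image is virtual, upright and reduced, on the same side as the object.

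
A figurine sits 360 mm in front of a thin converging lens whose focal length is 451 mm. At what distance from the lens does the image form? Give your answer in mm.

Lens equation: 1/q = 1/f − 1/p = 1/(451.0) − 1/(360) = 0.002217 − 0.002778 = -0.0005605, so q = -1780 mm.
The image is virtual, upright and enlarged, on the same side as the object.

1780 mm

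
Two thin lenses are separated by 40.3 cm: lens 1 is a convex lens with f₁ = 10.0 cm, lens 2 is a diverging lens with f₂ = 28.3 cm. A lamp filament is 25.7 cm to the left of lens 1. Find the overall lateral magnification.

m = -0.345

Lens 1: 1/d_i1 = 1/(10.0) − 1/(25.7) = 0.06109, so d_i1 = 16.37 cm; m₁ = −d_i1/d_o1 = -0.6370.
d_o2 = 40.3 − (16.37) = 23.93 cm.
f₂ = −28.3 cm (diverging).
Lens 2: 1/d_i2 = 1/(-28.3) − 1/(23.93) = -0.07712, so d_i2 = -12.97 cm; m₂ = −d_i2/d_o2 = +0.5418.
m = m₁·m₂ = (-0.6370)(+0.5418) = -0.345.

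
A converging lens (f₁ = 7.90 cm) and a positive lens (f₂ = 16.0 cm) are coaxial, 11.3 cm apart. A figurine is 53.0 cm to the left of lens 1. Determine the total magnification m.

Lens 1: 1/d_i1 = 1/(7.90) − 1/(53.0) = 0.1077, so d_i1 = 9.284 cm; m₁ = −d_i1/d_o1 = -0.1752.
d_o2 = 11.3 − (9.284) = 2.016 cm.
Lens 2: 1/d_i2 = 1/(16.0) − 1/(2.016) = -0.4335, so d_i2 = -2.307 cm; m₂ = −d_i2/d_o2 = +1.144.
m = m₁·m₂ = (-0.1752)(+1.144) = -0.200.

m = -0.200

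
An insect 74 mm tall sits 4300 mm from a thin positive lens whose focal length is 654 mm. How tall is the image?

1/d_i = 1/f − 1/d_o = 1/(654.0) − 1/(4300) = 0.001296, so d_i = 771.3 mm.
m = −d_i/d_o = -0.1794.
|h_i| = |m|·h_o = 0.1794 × 74 = 13.3 mm. The image is real, inverted and reduced, on the far side of the lens.

13.3 mm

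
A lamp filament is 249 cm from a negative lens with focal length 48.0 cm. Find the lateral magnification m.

For a negative lens, f = -48.0 cm.
1/d_i = 1/f − 1/d_o = 1/(-48.00) − 1/(249) = -0.02485, so d_i = -40.24 cm.
m = −d_i/d_o = −(-40.24)/(249) = +0.162.
The image is virtual, upright and reduced, on the same side as the object.

m = +0.162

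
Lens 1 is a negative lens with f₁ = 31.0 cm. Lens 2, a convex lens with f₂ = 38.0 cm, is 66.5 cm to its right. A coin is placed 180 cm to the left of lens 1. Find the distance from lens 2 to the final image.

64.3 cm

Lens 1 is diverging, so f₁ = −31.0 cm.
Lens 1: 1/d_i1 = 1/f₁ − 1/d_o1 = 1/(-31.0) − 1/(180) = -0.03781, so d_i1 = -26.45 cm.
The intermediate image is 26.45 cm to the left of lens 1 (virtual), which is 66.5 − (-26.45) = 92.95 cm to the left of lens 2, so d_o2 = +92.95 cm.
Lens 2: 1/d_i2 = 1/f₂ − 1/d_o2 = 1/(38.0) − 1/(92.95) = 0.01556, so d_i2 = 64.3 cm.
The final image is real, 64.3 cm to the right of lens 2 (overall magnification ≈ -0.10).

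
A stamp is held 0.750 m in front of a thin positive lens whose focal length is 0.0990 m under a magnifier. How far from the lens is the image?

Lens equation: 1/d_i = 1/f − 1/d_o = 1/(0.09900) − 1/(0.750) = 10.10 − 1.333 = 8.768, so d_i = 0.114 m.
The image is real, inverted and reduced, on the far side of the lens.

0.114 m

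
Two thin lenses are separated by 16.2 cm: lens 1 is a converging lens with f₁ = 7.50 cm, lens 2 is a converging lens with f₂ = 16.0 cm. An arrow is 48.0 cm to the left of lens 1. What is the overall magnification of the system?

m = -0.341

Lens 1: 1/d_i1 = 1/(7.50) − 1/(48.0) = 0.1125, so d_i1 = 8.889 cm; m₁ = −d_i1/d_o1 = -0.1852.
d_o2 = 16.2 − (8.889) = 7.311 cm.
Lens 2: 1/d_i2 = 1/(16.0) − 1/(7.311) = -0.07428, so d_i2 = -13.46 cm; m₂ = −d_i2/d_o2 = +1.841.
m = m₁·m₂ = (-0.1852)(+1.841) = -0.341.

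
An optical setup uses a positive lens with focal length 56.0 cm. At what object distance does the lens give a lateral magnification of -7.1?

63.9 cm

m = −d_i/d_o ⇒ d_i = −m·d_o.
1/f = 1/d_o + 1/d_i = 1/d_o − 1/(m·d_o) = (1 − 1/m)/d_o, so d_o = f(1 − 1/m) = (56.00)(1 − 1/(-7.1)) = 63.9 cm.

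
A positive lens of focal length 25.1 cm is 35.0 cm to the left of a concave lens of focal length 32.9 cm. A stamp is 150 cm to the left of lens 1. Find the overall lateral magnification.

m = -0.175

Lens 1: 1/d_i1 = 1/(25.1) − 1/(150) = 0.03317, so d_i1 = 30.14 cm; m₁ = −d_i1/d_o1 = -0.2009.
d_o2 = 35.0 − (30.14) = 4.860 cm.
f₂ = −32.9 cm (diverging).
Lens 2: 1/d_i2 = 1/(-32.9) − 1/(4.860) = -0.2362, so d_i2 = -4.234 cm; m₂ = −d_i2/d_o2 = +0.8713.
m = m₁·m₂ = (-0.2009)(+0.8713) = -0.175.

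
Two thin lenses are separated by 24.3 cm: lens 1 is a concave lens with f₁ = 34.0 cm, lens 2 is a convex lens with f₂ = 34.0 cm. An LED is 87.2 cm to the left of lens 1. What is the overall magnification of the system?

f₁ = −34.0 cm (diverging).
Lens 1: 1/d_i1 = 1/(-34.0) − 1/(87.2) = -0.04088, so d_i1 = -24.46 cm; m₁ = −d_i1/d_o1 = +0.2805.
d_o2 = 24.3 − (-24.46) = 48.76 cm.
Lens 2: 1/d_i2 = 1/(34.0) − 1/(48.76) = 0.008903, so d_i2 = 112.3 cm; m₂ = −d_i2/d_o2 = -2.304.
m = m₁·m₂ = (+0.2805)(-2.304) = -0.646.

m = -0.646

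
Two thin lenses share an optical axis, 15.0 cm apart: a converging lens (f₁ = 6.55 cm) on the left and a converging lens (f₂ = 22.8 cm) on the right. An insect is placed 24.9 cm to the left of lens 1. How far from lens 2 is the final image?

Lens 1: 1/d_i1 = 1/f₁ − 1/d_o1 = 1/(6.55) − 1/(24.9) = 0.1125, so d_i1 = 8.888 cm.
The intermediate image is 8.888 cm to the right of lens 1, which is 15.0 − (8.888) = 6.112 cm to the left of lens 2, so d_o2 = +6.112 cm.
Lens 2: 1/d_i2 = 1/f₂ − 1/d_o2 = 1/(22.8) − 1/(6.112) = -0.1198, so d_i2 = -8.35 cm.
The final image is virtual, 8.35 cm to the left of lens 2 (overall magnification ≈ -0.49).

8.35 cm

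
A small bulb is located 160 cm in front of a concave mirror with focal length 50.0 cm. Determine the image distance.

Mirror equation: 1/d_i = 1/f − 1/d_o = 1/(50.00) − 1/(160) = 0.02000 − 0.006250 = 0.01375, so d_i = 72.7 cm.
The image is real, inverted and reduced, in front of the mirror.

72.7 cm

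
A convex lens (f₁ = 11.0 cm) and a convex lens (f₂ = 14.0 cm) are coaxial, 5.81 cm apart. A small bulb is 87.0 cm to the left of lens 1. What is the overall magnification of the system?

Lens 1: 1/d_i1 = 1/(11.0) − 1/(87.0) = 0.07941, so d_i1 = 12.59 cm; m₁ = −d_i1/d_o1 = -0.1447.
d_o2 = 5.81 − (12.59) = -6.780 cm (virtual object).
Lens 2: 1/d_i2 = 1/(14.0) − 1/(-6.780) = 0.2189, so d_i2 = 4.568 cm; m₂ = −d_i2/d_o2 = +0.6737.
m = m₁·m₂ = (-0.1447)(+0.6737) = -0.0975.

m = -0.0975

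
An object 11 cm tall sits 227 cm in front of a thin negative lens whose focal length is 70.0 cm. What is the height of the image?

For a negative lens, f = -70.0 cm.
1/d_i = 1/f − 1/d_o = 1/(-70.00) − 1/(227) = -0.01869, so d_i = -53.50 cm.
m = −d_i/d_o = +0.2357.
|h_i| = |m|·h_o = 0.2357 × 11 = 2.59 cm. The image is virtual, upright and reduced, on the same side as the object.

2.59 cm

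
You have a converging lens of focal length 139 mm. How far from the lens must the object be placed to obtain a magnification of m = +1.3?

m = −d_i/d_o ⇒ d_i = −m·d_o.
1/f = 1/d_o + 1/d_i = 1/d_o − 1/(m·d_o) = (1 − 1/m)/d_o, so d_o = f(1 − 1/m) = (139.0)(1 − 1/(+1.3)) = 32.1 mm.

32.1 mm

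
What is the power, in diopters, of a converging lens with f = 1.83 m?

P = +0.546 D

P = 1/f = 1/(1.83 m) = +0.546 D.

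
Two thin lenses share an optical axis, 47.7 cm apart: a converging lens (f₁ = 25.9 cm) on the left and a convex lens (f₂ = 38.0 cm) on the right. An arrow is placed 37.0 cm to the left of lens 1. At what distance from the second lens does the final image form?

19.2 cm

Lens 1: 1/d_i1 = 1/f₁ − 1/d_o1 = 1/(25.9) − 1/(37.0) = 0.01158, so d_i1 = 86.33 cm.
The intermediate image is 86.33 cm to the right of lens 1, which lies 38.63 cm to the right of lens 2 — a virtual object — so d_o2 = −38.63 cm.
Lens 2: 1/d_i2 = 1/f₂ − 1/d_o2 = 1/(38.0) − 1/(-38.63) = 0.05220, so d_i2 = 19.2 cm.
The final image is real, 19.2 cm to the right of lens 2 (overall magnification ≈ -1.2).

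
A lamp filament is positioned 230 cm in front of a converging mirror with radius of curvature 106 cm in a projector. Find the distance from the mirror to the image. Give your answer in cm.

68.9 cm

f = R/2 = 106/2 = 53.00 cm.
Mirror equation: 1/q = 1/f − 1/p = 1/(53.00) − 1/(230) = 0.01887 − 0.004348 = 0.01452, so q = 68.9 cm.
The image is real, inverted and reduced, in front of the mirror.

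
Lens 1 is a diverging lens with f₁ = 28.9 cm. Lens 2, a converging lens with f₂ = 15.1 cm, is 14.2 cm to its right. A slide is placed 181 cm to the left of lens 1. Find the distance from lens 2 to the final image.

24.6 cm

Lens 1 is diverging, so f₁ = −28.9 cm.
Lens 1: 1/d_i1 = 1/f₁ − 1/d_o1 = 1/(-28.9) − 1/(181) = -0.04013, so d_i1 = -24.92 cm.
The intermediate image is 24.92 cm to the left of lens 1 (virtual), which is 14.2 − (-24.92) = 39.12 cm to the left of lens 2, so d_o2 = +39.12 cm.
Lens 2: 1/d_i2 = 1/f₂ − 1/d_o2 = 1/(15.1) − 1/(39.12) = 0.04066, so d_i2 = 24.6 cm.
The final image is real, 24.6 cm to the right of lens 2 (overall magnification ≈ -0.087).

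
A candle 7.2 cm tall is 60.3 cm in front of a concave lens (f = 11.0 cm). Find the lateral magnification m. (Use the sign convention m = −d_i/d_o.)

m = +0.154

For a concave lens, f = -11.0 cm.
1/d_i = 1/f − 1/d_o = 1/(-11.00) − 1/(60.3) = -0.1075, so d_i = -9.303 cm.
m = −d_i/d_o = −(-9.303)/(60.3) = +0.154.
The image is virtual, upright and reduced, on the same side as the object.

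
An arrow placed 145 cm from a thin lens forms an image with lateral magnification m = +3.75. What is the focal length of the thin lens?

f = 198 cm (converging)

m = −d_i/d_o ⇒ d_i = −m·d_o = −(+3.75)·(145) = -543.8 cm.
1/f = 1/d_o + 1/d_i = 1/(145) + 1/(-543.8) = 0.005058, so f = 198 cm.
Since f is positive, the thin lens is converging.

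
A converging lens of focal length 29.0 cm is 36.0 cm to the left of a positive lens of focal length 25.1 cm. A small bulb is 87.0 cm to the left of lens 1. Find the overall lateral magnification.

Lens 1: 1/d_i1 = 1/(29.0) − 1/(87.0) = 0.02299, so d_i1 = 43.50 cm; m₁ = −d_i1/d_o1 = -0.5000.
d_o2 = 36.0 − (43.50) = -7.500 cm (virtual object).
Lens 2: 1/d_i2 = 1/(25.1) − 1/(-7.500) = 0.1732, so d_i2 = 5.775 cm; m₂ = −d_i2/d_o2 = +0.7699.
m = m₁·m₂ = (-0.5000)(+0.7699) = -0.385.

m = -0.385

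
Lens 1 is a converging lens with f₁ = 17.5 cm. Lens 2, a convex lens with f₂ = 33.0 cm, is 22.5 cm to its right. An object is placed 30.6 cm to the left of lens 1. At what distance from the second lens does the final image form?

Lens 1: 1/d_i1 = 1/f₁ − 1/d_o1 = 1/(17.5) − 1/(30.6) = 0.02446, so d_i1 = 40.88 cm.
The intermediate image is 40.88 cm to the right of lens 1, which lies 18.38 cm to the right of lens 2 — a virtual object — so d_o2 = −18.38 cm.
Lens 2: 1/d_i2 = 1/f₂ − 1/d_o2 = 1/(33.0) − 1/(-18.38) = 0.08471, so d_i2 = 11.8 cm.
The final image is real, 11.8 cm to the right of lens 2 (overall magnification ≈ -0.86).

11.8 cm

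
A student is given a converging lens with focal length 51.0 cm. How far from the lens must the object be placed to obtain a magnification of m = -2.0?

m = −d_i/d_o ⇒ d_i = −m·d_o.
1/f = 1/d_o + 1/d_i = 1/d_o − 1/(m·d_o) = (1 − 1/m)/d_o, so d_o = f(1 − 1/m) = (51.00)(1 − 1/(-2.0)) = 76.5 cm.

76.5 cm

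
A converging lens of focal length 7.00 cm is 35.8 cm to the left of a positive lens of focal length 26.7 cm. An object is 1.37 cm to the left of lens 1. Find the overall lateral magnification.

Lens 1: 1/d_i1 = 1/(7.00) − 1/(1.37) = -0.5871, so d_i1 = -1.703 cm; m₁ = −d_i1/d_o1 = +1.243.
d_o2 = 35.8 − (-1.703) = 37.50 cm.
Lens 2: 1/d_i2 = 1/(26.7) − 1/(37.50) = 0.01079, so d_i2 = 92.71 cm; m₂ = −d_i2/d_o2 = -2.472.
m = m₁·m₂ = (+1.243)(-2.472) = -3.07.

m = -3.07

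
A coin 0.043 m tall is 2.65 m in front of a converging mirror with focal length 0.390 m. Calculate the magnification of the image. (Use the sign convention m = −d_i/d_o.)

m = -0.173

1/d_i = 1/f − 1/d_o = 1/(0.3900) − 1/(2.65) = 2.187, so d_i = 0.4573 m.
m = −d_i/d_o = −(0.4573)/(2.65) = -0.173.
The image is real, inverted and reduced, in front of the mirror.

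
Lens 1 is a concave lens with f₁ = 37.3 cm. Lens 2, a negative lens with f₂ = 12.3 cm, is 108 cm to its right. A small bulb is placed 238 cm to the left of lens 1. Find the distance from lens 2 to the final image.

11.3 cm

Lens 1 is diverging, so f₁ = −37.3 cm.
Lens 1: 1/d_i1 = 1/f₁ − 1/d_o1 = 1/(-37.3) − 1/(238) = -0.03101, so d_i1 = -32.25 cm.
The intermediate image is 32.25 cm to the left of lens 1 (virtual), which is 108 − (-32.25) = 140.2 cm to the left of lens 2, so d_o2 = +140.2 cm.
Lens 2 is diverging, so f₂ = −12.3 cm.
Lens 2: 1/d_i2 = 1/f₂ − 1/d_o2 = 1/(-12.3) − 1/(140.2) = -0.08843, so d_i2 = -11.3 cm.
The final image is virtual, 11.3 cm to the left of lens 2 (overall magnification ≈ 0.011).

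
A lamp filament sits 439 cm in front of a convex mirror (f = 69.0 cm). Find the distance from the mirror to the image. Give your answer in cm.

59.6 cm

For a convex mirror, f = -69.0 cm.
Mirror equation: 1/d_i = 1/f − 1/d_o = 1/(-69.00) − 1/(439) = -0.01449 − 0.002278 = -0.01677, so d_i = -59.6 cm.
The image is virtual, upright and reduced, behind the mirror.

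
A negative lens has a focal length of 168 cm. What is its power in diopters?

P = -0.595 D

For a negative lens, f = −168 cm.
f = -168 cm = -1.68 m.
P = 1/f = 1/(-1.68 m) = -0.595 D.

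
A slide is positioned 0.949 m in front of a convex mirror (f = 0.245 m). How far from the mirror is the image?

For a convex mirror, f = -0.245 m.
Mirror equation: 1/s_i = 1/f − 1/s_o = 1/(-0.2450) − 1/(0.949) = -4.082 − 1.054 = -5.135, so s_i = -0.195 m.
The image is virtual, upright and reduced, behind the mirror.

0.195 m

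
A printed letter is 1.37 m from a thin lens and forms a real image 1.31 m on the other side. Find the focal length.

Real image ⇒ d_i = +1.31 m.
1/f = 1/d_o + 1/d_i = 1/(1.37) + 1/(1.31) = 1.493, so f = 0.670 m.
Since f is positive, the thin lens is converging.

f = 0.670 m (converging)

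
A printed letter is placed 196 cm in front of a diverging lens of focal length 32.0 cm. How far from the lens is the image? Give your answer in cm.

27.5 cm

For a diverging lens, f = -32.0 cm.
Lens equation: 1/d_i = 1/f − 1/d_o = 1/(-32.00) − 1/(196) = -0.03125 − 0.005102 = -0.03635, so d_i = -27.5 cm.
The image is virtual, upright and reduced, on the same side as the object.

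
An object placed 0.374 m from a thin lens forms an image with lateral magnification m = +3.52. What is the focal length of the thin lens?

m = −d_i/d_o ⇒ d_i = −m·d_o = −(+3.52)·(0.374) = -1.316 m.
1/f = 1/d_o + 1/d_i = 1/(0.374) + 1/(-1.316) = 1.914, so f = 0.522 m.
Since f is positive, the thin lens is converging.

f = 0.522 m (converging)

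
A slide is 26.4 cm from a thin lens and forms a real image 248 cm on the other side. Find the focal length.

Real image ⇒ d_i = +248 cm.
1/f = 1/d_o + 1/d_i = 1/(26.4) + 1/(248) = 0.04191, so f = 23.9 cm.
Since f is positive, the thin lens is converging.

f = 23.9 cm (converging)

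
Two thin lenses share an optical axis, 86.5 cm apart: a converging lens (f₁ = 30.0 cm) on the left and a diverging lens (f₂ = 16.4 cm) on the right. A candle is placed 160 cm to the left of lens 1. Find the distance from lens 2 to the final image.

Lens 1: 1/d_i1 = 1/f₁ − 1/d_o1 = 1/(30.0) − 1/(160) = 0.02708, so d_i1 = 36.92 cm.
The intermediate image is 36.92 cm to the right of lens 1, which is 86.5 − (36.92) = 49.58 cm to the left of lens 2, so d_o2 = +49.58 cm.
Lens 2 is diverging, so f₂ = −16.4 cm.
Lens 2: 1/d_i2 = 1/f₂ − 1/d_o2 = 1/(-16.4) − 1/(49.58) = -0.08115, so d_i2 = -12.3 cm.
The final image is virtual, 12.3 cm to the left of lens 2 (overall magnification ≈ -0.057).

12.3 cm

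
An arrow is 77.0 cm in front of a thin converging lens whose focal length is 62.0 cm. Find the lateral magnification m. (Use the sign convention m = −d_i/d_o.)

m = -4.13

1/d_i = 1/f − 1/d_o = 1/(62.00) − 1/(77.0) = 0.003142, so d_i = 318.3 cm.
m = −d_i/d_o = −(318.3)/(77.0) = -4.13.
The image is real, inverted and enlarged, on the far side of the lens.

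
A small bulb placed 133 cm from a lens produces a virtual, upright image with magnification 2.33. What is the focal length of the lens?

m = −d_i/d_o ⇒ d_i = −m·d_o = −(+2.33)·(133) = -309.9 cm.
1/f = 1/d_o + 1/d_i = 1/(133) + 1/(-309.9) = 0.004292, so f = 233 cm.
Since f is positive, the lens is converging.

f = 233 cm (converging)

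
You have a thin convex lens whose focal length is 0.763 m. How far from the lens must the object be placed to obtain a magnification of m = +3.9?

m = −d_i/d_o ⇒ d_i = −m·d_o.
1/f = 1/d_o + 1/d_i = 1/d_o − 1/(m·d_o) = (1 − 1/m)/d_o, so d_o = f(1 − 1/m) = (0.7630)(1 − 1/(+3.9)) = 0.567 m.

0.567 m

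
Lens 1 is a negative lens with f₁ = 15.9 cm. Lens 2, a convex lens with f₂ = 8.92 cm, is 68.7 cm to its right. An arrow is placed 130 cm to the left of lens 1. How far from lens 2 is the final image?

10.00 cm

Lens 1 is diverging, so f₁ = −15.9 cm.
Lens 1: 1/d_i1 = 1/f₁ − 1/d_o1 = 1/(-15.9) − 1/(130) = -0.07059, so d_i1 = -14.17 cm.
The intermediate image is 14.17 cm to the left of lens 1 (virtual), which is 68.7 − (-14.17) = 82.87 cm to the left of lens 2, so d_o2 = +82.87 cm.
Lens 2: 1/d_i2 = 1/f₂ − 1/d_o2 = 1/(8.92) − 1/(82.87) = 0.1000, so d_i2 = 10.00 cm.
The final image is real, 10.00 cm to the right of lens 2 (overall magnification ≈ -0.013).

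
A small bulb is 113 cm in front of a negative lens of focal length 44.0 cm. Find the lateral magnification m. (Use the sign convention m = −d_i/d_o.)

For a negative lens, f = -44.0 cm.
1/d_i = 1/f − 1/d_o = 1/(-44.00) − 1/(113) = -0.03158, so d_i = -31.67 cm.
m = −d_i/d_o = −(-31.67)/(113) = +0.280.
The image is virtual, upright and reduced, on the same side as the object.

m = +0.280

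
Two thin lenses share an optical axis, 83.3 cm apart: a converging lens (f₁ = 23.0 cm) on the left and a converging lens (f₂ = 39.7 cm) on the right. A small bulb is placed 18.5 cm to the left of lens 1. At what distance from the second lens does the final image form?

Lens 1: 1/d_i1 = 1/f₁ − 1/d_o1 = 1/(23.0) − 1/(18.5) = -0.01058, so d_i1 = -94.56 cm.
The intermediate image is 94.56 cm to the left of lens 1 (virtual), which is 83.3 − (-94.56) = 177.9 cm to the left of lens 2, so d_o2 = +177.9 cm.
Lens 2: 1/d_i2 = 1/f₂ − 1/d_o2 = 1/(39.7) − 1/(177.9) = 0.01957, so d_i2 = 51.1 cm.
The final image is real, 51.1 cm to the right of lens 2 (overall magnification ≈ -1.5).

51.1 cm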